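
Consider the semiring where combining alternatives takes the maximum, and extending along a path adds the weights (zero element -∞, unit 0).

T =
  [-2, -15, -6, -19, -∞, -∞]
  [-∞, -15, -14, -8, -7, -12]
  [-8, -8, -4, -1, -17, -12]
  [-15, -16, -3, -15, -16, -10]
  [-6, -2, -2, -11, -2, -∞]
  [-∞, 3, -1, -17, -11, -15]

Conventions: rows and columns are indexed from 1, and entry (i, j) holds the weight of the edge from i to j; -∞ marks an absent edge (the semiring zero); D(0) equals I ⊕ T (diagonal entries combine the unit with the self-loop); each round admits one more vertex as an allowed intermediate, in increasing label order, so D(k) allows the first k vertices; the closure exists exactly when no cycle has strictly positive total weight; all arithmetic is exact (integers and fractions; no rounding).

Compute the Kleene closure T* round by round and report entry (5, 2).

D(0):
  [0, -15, -6, -19, -∞, -∞]
  [-∞, 0, -14, -8, -7, -12]
  [-8, -8, 0, -1, -17, -12]
  [-15, -16, -3, 0, -16, -10]
  [-6, -2, -2, -11, 0, -∞]
  [-∞, 3, -1, -17, -11, 0]
D(1):
  [0, -15, -6, -19, -∞, -∞]
  [-∞, 0, -14, -8, -7, -12]
  [-8, -8, 0, -1, -17, -12]
  [-15, -16, -3, 0, -16, -10]
  [-6, -2, -2, -11, 0, -∞]
  [-∞, 3, -1, -17, -11, 0]
D(2):
  [0, -15, -6, -19, -22, -27]
  [-∞, 0, -14, -8, -7, -12]
  [-8, -8, 0, -1, -15, -12]
  [-15, -16, -3, 0, -16, -10]
  [-6, -2, -2, -10, 0, -14]
  [-∞, 3, -1, -5, -4, 0]
D(3):
  [0, -14, -6, -7, -21, -18]
  [-22, 0, -14, -8, -7, -12]
  [-8, -8, 0, -1, -15, -12]
  [-11, -11, -3, 0, -16, -10]
  [-6, -2, -2, -3, 0, -14]
  [-9, 3, -1, -2, -4, 0]
D(4):
  [0, -14, -6, -7, -21, -17]
  [-19, 0, -11, -8, -7, -12]
  [-8, -8, 0, -1, -15, -11]
  [-11, -11, -3, 0, -16, -10]
  [-6, -2, -2, -3, 0, -13]
  [-9, 3, -1, -2, -4, 0]
D(5):
  [0, -14, -6, -7, -21, -17]
  [-13, 0, -9, -8, -7, -12]
  [-8, -8, 0, -1, -15, -11]
  [-11, -11, -3, 0, -16, -10]
  [-6, -2, -2, -3, 0, -13]
  [-9, 3, -1, -2, -4, 0]
D(6):
  [0, -14, -6, -7, -21, -17]
  [-13, 0, -9, -8, -7, -12]
  [-8, -8, 0, -1, -15, -11]
  [-11, -7, -3, 0, -14, -10]
  [-6, -2, -2, -3, 0, -13]
  [-9, 3, -1, -2, -4, 0]
Answer: T*[5][2] = -2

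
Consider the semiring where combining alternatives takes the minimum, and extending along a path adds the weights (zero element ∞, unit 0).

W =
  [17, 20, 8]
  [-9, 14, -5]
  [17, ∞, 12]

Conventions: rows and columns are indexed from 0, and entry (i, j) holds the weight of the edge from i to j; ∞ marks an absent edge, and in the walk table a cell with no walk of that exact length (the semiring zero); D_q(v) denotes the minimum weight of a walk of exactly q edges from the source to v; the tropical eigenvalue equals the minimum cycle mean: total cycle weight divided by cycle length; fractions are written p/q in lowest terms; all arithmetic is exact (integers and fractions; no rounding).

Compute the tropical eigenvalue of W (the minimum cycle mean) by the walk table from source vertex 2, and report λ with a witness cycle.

q=0: [∞, ∞, 0]
q=1: [17, ∞, 12]
q=2: [29, 37, 24]
q=3: [28, 49, 32]
Optimal cycle mean attained by: cycle 0->1->0, total 20 + (-9), length 2.
Answer: λ = 11/2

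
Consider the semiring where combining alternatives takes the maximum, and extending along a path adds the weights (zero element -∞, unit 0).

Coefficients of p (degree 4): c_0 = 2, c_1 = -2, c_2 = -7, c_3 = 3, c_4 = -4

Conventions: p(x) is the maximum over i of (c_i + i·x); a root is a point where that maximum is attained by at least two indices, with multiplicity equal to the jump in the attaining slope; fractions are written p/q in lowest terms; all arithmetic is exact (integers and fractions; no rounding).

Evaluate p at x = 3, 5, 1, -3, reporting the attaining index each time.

p(3) = max(2+0·3=2, -2+1·3=1, -7+2·3=-1, 3+3·3=12, -4+4·3=8) = 12 (attained by i=3)
p(5) = max(2+0·5=2, -2+1·5=3, -7+2·5=3, 3+3·5=18, -4+4·5=16) = 18 (attained by i=3)
p(1) = max(2+0·1=2, -2+1·1=-1, -7+2·1=-5, 3+3·1=6, -4+4·1=0) = 6 (attained by i=3)
p(-3) = max(2+0·(-3)=2, -2+1·(-3)=-5, -7+2·(-3)=-13, 3+3·(-3)=-6, -4+4·(-3)=-16) = 2 (attained by i=0)
Answer: p(3) = 12; p(5) = 18; p(1) = 6; p(-3) = 2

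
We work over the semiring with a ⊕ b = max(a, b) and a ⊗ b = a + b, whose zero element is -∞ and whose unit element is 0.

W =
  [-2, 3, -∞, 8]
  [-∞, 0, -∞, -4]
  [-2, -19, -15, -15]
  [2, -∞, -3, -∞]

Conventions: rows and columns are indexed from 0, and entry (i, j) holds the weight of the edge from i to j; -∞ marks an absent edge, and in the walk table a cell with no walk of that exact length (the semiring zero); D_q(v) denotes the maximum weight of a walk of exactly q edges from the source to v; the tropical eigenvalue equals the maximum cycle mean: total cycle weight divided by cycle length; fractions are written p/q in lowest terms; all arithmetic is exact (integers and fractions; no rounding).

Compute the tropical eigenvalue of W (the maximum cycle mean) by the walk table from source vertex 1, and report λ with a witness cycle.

q=0: [-∞, 0, -∞, -∞]
q=1: [-∞, 0, -∞, -4]
q=2: [-2, 0, -7, -4]
q=3: [-2, 1, -7, 6]
q=4: [8, 1, 3, 6]
Optimal cycle mean attained by: cycle 0->3->0, total 8 + 2, length 2.
Answer: λ = 5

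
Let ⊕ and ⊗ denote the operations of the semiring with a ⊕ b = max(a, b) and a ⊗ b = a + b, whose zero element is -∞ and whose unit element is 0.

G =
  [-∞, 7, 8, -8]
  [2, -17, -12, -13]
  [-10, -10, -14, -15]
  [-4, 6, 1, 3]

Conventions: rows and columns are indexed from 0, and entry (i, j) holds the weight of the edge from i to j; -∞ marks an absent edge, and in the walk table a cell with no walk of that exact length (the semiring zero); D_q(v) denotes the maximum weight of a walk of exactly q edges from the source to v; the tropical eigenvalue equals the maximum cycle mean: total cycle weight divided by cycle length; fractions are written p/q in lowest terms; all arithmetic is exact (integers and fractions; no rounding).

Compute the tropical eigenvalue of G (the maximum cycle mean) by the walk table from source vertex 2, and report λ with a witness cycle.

q=0: [-∞, -∞, 0, -∞]
q=1: [-10, -10, -14, -15]
q=2: [-8, -3, -2, -12]
q=3: [-1, -1, 0, -9]
q=4: [1, 6, 7, -6]
Optimal cycle mean attained by: cycle 0->1->0, total 7 + 2, length 2.
Answer: λ = 9/2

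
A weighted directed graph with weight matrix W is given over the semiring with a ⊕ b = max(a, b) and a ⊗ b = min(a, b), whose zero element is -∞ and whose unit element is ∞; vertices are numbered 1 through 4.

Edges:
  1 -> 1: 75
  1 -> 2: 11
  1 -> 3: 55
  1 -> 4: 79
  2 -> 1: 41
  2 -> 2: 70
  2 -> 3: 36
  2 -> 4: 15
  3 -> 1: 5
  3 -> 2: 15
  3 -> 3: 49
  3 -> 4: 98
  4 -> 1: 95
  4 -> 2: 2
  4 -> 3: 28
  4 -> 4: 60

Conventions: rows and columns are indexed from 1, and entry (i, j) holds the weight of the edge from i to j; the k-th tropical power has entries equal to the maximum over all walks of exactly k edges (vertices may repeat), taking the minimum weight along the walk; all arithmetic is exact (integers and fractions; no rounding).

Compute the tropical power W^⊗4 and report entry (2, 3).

W^⊗2:
  [79, 15, 55, 75]
  [41, 70, 41, 41]
  [95, 15, 49, 60]
  [75, 15, 55, 79]
W^⊗3:
  [75, 15, 55, 79]
  [41, 70, 41, 41]
  [75, 15, 55, 79]
  [79, 15, 55, 75]
W^⊗4:
  [79, 15, 55, 75]
  [41, 70, 41, 41]
  [79, 15, 55, 75]
  [75, 15, 55, 79]
Key observation: the optimum is the walk 2->1->1->1->3, with weight 41 min 75 min 75 min 55 = 41.
Optimal value attained by: walk 2->1->1->1->3.
Answer: (W^⊗4)[2][3] = 41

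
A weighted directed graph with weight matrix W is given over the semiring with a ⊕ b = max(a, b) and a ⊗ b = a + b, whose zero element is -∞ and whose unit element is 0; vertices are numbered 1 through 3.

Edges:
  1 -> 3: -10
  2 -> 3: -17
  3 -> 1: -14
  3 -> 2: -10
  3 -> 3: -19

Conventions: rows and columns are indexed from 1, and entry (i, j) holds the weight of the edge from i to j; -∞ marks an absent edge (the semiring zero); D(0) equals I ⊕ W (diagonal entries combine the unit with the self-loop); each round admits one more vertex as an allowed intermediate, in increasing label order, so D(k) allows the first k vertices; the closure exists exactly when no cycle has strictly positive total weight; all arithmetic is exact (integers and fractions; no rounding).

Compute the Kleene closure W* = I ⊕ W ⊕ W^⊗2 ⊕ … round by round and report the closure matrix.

D(0):
  [0, -∞, -10]
  [-∞, 0, -17]
  [-14, -10, 0]
D(1):
  [0, -∞, -10]
  [-∞, 0, -17]
  [-14, -10, 0]
D(2):
  [0, -∞, -10]
  [-∞, 0, -17]
  [-14, -10, 0]
D(3):
  [0, -20, -10]
  [-31, 0, -17]
  [-14, -10, 0]
Answer: W* = [[0, -20, -10], [-31, 0, -17], [-14, -10, 0]]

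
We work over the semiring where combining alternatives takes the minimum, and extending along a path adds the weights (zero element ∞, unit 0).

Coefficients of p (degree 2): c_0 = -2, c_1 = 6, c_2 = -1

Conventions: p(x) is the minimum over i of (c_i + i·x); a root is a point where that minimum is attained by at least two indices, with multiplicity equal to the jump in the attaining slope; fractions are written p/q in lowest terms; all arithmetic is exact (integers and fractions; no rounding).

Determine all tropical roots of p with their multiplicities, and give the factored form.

hull edge (i=0, c=-2) to (i=2, c=-1): slope 1/2, span 2
Factored form: p(x) = -1 ⊗ (x ⊕ (-1/2)) ⊗ (x ⊕ (-1/2))
Answer: roots = -1/2 (mult 2)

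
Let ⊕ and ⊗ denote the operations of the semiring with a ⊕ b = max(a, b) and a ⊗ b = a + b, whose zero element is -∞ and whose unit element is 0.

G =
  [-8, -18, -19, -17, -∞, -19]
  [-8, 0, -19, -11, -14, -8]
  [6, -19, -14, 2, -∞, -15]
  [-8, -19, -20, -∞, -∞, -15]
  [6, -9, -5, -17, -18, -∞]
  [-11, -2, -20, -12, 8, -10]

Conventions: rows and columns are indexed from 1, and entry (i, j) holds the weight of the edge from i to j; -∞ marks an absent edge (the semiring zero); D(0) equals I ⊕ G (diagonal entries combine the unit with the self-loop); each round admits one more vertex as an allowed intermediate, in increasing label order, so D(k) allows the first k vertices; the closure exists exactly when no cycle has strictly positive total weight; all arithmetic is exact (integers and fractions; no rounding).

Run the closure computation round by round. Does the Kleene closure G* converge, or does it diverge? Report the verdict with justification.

D(0):
  [0, -18, -19, -17, -∞, -19]
  [-8, 0, -19, -11, -14, -8]
  [6, -19, 0, 2, -∞, -15]
  [-8, -19, -20, 0, -∞, -15]
  [6, -9, -5, -17, 0, -∞]
  [-11, -2, -20, -12, 8, 0]
D(1):
  [0, -18, -19, -17, -∞, -19]
  [-8, 0, -19, -11, -14, -8]
  [6, -12, 0, 2, -∞, -13]
  [-8, -19, -20, 0, -∞, -15]
  [6, -9, -5, -11, 0, -13]
  [-11, -2, -20, -12, 8, 0]
D(2):
  [0, -18, -19, -17, -32, -19]
  [-8, 0, -19, -11, -14, -8]
  [6, -12, 0, 2, -26, -13]
  [-8, -19, -20, 0, -33, -15]
  [6, -9, -5, -11, 0, -13]
  [-10, -2, -20, -12, 8, 0]
D(3):
  [0, -18, -19, -17, -32, -19]
  [-8, 0, -19, -11, -14, -8]
  [6, -12, 0, 2, -26, -13]
  [-8, -19, -20, 0, -33, -15]
  [6, -9, -5, -3, 0, -13]
  [-10, -2, -20, -12, 8, 0]
D(4):
  [0, -18, -19, -17, -32, -19]
  [-8, 0, -19, -11, -14, -8]
  [6, -12, 0, 2, -26, -13]
  [-8, -19, -20, 0, -33, -15]
  [6, -9, -5, -3, 0, -13]
  [-10, -2, -20, -12, 8, 0]
D(5):
  [0, -18, -19, -17, -32, -19]
  [-8, 0, -19, -11, -14, -8]
  [6, -12, 0, 2, -26, -13]
  [-8, -19, -20, 0, -33, -15]
  [6, -9, -5, -3, 0, -13]
  [14, -1, 3, 5, 8, 0]
D(6):
  [0, -18, -16, -14, -11, -19]
  [6, 0, -5, -3, 0, -8]
  [6, -12, 0, 2, -5, -13]
  [-1, -16, -12, 0, -7, -15]
  [6, -9, -5, -3, 0, -13]
  [14, -1, 3, 5, 8, 0]
Key observation: every diagonal entry stays at the unit through all rounds, so no improving cycle exists.
Answer: CONVERGES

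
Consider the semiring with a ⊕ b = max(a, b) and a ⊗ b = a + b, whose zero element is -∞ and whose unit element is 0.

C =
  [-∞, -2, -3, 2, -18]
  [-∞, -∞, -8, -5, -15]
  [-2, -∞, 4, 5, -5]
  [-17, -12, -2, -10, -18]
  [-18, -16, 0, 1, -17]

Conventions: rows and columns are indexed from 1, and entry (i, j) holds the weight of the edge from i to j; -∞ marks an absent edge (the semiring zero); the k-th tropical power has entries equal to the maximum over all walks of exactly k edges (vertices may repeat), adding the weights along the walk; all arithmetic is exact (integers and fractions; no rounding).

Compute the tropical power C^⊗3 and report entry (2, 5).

C^⊗2:
  [-5, -10, 1, 2, -8]
  [-10, -17, -4, -3, -13]
  [2, -4, 8, 9, -1]
  [-4, -19, 2, 3, -7]
  [-2, -11, 4, 5, -5]
C^⊗3:
  [-1, -7, 5, 6, -4]
  [-6, -12, 0, 1, -9]
  [6, 0, 12, 13, 3]
  [0, -6, 6, 7, -3]
  [2, -4, 8, 9, -1]
Key observation: the optimum is the walk 2->3->3->5, with weight (-8) + 4 + (-5) = -9.
Optimal value attained by: walk 2->3->3->5.
Answer: (C^⊗3)[2][5] = -9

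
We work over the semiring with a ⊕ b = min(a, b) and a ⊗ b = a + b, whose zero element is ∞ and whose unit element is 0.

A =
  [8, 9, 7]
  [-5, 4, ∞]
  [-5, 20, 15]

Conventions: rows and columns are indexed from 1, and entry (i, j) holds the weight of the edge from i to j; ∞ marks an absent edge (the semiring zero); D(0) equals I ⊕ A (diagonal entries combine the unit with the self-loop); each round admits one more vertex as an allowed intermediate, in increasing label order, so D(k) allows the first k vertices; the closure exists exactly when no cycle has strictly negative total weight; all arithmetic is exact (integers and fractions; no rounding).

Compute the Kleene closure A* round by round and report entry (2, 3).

D(0):
  [0, 9, 7]
  [-5, 0, ∞]
  [-5, 20, 0]
D(1):
  [0, 9, 7]
  [-5, 0, 2]
  [-5, 4, 0]
D(2):
  [0, 9, 7]
  [-5, 0, 2]
  [-5, 4, 0]
D(3):
  [0, 9, 7]
  [-5, 0, 2]
  [-5, 4, 0]
Answer: A*[2][3] = 2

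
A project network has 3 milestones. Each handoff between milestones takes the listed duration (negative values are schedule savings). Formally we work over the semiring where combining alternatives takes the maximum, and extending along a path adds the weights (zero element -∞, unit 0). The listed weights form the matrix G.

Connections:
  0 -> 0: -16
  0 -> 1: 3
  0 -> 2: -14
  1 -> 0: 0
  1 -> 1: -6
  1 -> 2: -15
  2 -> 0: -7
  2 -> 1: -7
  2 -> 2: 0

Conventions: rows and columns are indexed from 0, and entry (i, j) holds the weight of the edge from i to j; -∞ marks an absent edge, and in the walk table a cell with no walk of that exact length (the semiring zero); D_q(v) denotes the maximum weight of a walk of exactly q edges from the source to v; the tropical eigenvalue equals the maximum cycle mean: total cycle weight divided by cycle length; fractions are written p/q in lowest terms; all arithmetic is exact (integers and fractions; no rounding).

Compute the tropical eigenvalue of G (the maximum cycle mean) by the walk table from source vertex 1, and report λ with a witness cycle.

q=0: [-∞, 0, -∞]
q=1: [0, -6, -15]
q=2: [-6, 3, -14]
q=3: [3, -3, -12]
Optimal cycle mean attained by: cycle 0->1->0, total 3 + 0, length 2.
Answer: λ = 3/2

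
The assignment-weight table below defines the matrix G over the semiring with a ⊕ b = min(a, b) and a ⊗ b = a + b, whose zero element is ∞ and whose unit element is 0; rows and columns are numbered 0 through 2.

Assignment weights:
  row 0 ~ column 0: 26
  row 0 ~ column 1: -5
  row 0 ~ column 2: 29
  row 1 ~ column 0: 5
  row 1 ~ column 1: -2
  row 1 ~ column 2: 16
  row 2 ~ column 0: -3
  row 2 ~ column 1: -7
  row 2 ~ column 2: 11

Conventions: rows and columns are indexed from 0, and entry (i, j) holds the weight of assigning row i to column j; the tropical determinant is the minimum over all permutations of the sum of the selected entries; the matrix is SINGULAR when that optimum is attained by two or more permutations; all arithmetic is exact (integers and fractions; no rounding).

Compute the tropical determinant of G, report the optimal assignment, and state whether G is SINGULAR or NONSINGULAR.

σ = (0, 1, 2): 26 + (-2) + 11 = 35
σ = (0, 2, 1): 26 + 16 + (-7) = 35
σ = (1, 0, 2): (-5) + 5 + 11 = 11
σ = (1, 2, 0): (-5) + 16 + (-3) = 8
σ = (2, 0, 1): 29 + 5 + (-7) = 27
σ = (2, 1, 0): 29 + (-2) + (-3) = 24
Optimal value attained by: σ = (1, 2, 0).
Answer: det⊕(G) = 8; verdict: NONSINGULAR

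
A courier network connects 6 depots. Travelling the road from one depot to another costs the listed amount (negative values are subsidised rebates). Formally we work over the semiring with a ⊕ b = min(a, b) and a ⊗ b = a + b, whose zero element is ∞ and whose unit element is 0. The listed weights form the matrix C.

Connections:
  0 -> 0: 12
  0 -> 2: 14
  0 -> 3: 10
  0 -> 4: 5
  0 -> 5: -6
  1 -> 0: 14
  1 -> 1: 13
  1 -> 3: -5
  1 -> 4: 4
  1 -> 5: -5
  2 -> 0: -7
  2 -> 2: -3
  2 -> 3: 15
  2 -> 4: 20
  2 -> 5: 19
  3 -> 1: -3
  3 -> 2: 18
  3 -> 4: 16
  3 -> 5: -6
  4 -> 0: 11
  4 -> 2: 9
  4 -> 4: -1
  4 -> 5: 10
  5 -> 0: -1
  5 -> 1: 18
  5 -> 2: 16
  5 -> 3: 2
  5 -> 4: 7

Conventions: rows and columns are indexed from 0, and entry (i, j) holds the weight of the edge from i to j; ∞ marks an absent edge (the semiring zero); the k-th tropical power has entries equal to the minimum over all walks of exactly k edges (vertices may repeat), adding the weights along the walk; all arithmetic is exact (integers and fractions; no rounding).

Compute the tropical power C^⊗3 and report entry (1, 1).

C^⊗2:
  [-7, 7, 10, -4, 1, 4]
  [-6, -8, 11, -3, 2, -11]
  [-10, 12, -6, 3, -2, -13]
  [-7, 10, 10, -8, 1, -8]
  [2, 28, 6, 12, -2, 5]
  [9, -1, 13, 9, 4, -7]
C^⊗3:
  [3, -7, 7, 2, -2, -13]
  [-12, -6, 5, -13, -4, -13]
  [-14, 0, -9, -11, -6, -16]
  [-9, -11, 7, -6, -2, -14]
  [-1, 9, 3, 7, -3, -4]
  [-8, 6, 9, -6, 0, -6]
Key observation: the optimum is the walk 1->5->3->1, with weight (-5) + 2 + (-3) = -6.
Optimal value attained by: walk 1->5->3->1.
Answer: (C^⊗3)[1][1] = -6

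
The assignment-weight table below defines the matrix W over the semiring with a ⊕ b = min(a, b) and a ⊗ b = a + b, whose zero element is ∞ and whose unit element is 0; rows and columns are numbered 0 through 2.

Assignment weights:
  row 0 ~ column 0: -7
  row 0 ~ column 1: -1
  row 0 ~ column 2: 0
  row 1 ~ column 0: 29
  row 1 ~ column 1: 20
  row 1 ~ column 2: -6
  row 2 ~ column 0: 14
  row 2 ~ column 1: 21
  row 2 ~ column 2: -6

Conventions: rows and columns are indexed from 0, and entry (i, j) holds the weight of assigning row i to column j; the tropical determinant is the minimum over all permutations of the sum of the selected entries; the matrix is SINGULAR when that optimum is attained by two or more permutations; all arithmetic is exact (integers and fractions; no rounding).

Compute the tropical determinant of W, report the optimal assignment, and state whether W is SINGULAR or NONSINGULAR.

σ = (0, 1, 2): (-7) + 20 + (-6) = 7
σ = (0, 2, 1): (-7) + (-6) + 21 = 8
σ = (1, 0, 2): (-1) + 29 + (-6) = 22
σ = (1, 2, 0): (-1) + (-6) + 14 = 7
σ = (2, 0, 1): 0 + 29 + 21 = 50
σ = (2, 1, 0): 0 + 20 + 14 = 34
Optimal value attained by: σ = (0, 1, 2).
Answer: det⊕(W) = 7; verdict: SINGULAR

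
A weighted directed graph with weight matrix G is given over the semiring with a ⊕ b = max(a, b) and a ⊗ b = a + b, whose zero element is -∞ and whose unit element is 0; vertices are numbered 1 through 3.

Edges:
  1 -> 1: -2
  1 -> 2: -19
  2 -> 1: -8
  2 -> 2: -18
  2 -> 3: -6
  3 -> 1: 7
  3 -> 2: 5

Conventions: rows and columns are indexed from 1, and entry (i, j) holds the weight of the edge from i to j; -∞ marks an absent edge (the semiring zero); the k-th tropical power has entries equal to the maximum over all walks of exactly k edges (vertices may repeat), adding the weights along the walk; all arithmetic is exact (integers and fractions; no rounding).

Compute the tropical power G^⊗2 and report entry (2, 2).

G^⊗2:
  [-4, -21, -25]
  [1, -1, -24]
  [5, -12, -1]
Key observation: the optimum is the walk 2->3->2, with weight (-6) + 5 = -1.
Optimal value attained by: walk 2->3->2.
Answer: (G^⊗2)[2][2] = -1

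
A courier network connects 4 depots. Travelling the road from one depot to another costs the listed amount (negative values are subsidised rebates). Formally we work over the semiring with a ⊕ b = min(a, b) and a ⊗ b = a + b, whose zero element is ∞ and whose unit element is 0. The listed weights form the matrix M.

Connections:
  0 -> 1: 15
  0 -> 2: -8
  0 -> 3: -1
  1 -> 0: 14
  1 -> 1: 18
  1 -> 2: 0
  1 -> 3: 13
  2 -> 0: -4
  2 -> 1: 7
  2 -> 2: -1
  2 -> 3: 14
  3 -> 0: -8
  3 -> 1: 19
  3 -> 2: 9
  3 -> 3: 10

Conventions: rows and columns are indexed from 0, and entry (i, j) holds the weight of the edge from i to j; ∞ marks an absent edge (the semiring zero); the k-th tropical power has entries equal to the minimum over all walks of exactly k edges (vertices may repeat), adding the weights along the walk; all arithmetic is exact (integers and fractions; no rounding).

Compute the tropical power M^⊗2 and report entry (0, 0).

M^⊗2:
  [-12, -1, -9, 6]
  [-4, 7, -1, 13]
  [-5, 6, -12, -5]
  [2, 7, -16, -9]
Key observation: the optimum is the walk 0->2->0, with weight (-8) + (-4) = -12.
Optimal value attained by: walk 0->2->0.
Answer: (M^⊗2)[0][0] = -12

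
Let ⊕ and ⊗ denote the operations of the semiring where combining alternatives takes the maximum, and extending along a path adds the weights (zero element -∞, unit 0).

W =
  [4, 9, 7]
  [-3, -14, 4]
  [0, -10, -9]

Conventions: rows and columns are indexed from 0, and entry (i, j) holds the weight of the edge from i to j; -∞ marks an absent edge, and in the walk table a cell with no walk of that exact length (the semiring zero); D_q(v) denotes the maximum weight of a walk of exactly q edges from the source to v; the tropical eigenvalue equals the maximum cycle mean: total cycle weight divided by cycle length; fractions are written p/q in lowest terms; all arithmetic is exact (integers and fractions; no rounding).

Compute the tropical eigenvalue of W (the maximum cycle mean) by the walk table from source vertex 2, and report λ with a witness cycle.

q=0: [-∞, -∞, 0]
q=1: [0, -10, -9]
q=2: [4, 9, 7]
q=3: [8, 13, 13]
Optimal cycle mean attained by: cycle 0->1->2->0, total 9 + 4 + 0, length 3.
Answer: λ = 13/3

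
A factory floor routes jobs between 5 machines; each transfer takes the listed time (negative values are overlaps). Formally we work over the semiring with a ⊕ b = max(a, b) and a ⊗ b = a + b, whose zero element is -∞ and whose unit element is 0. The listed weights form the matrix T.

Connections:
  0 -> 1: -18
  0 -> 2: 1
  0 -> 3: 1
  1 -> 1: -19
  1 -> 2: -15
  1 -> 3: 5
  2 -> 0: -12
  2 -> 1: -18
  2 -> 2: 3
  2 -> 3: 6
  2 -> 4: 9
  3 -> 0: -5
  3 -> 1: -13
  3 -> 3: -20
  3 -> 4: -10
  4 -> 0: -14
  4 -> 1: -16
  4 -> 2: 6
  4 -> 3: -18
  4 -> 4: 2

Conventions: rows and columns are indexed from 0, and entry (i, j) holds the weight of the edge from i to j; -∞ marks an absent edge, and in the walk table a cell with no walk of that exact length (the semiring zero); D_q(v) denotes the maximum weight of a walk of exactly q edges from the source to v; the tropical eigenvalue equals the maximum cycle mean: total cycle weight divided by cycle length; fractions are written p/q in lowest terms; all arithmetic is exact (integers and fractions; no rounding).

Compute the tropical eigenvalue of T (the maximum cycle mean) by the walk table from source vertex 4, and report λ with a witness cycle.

q=0: [-∞, -∞, -∞, -∞, 0]
q=1: [-14, -16, 6, -18, 2]
q=2: [-6, -12, 9, 12, 15]
q=3: [7, -1, 21, 15, 18]
q=4: [10, 3, 24, 27, 30]
q=5: [22, 14, 36, 30, 33]
Optimal cycle mean attained by: cycle 2->4->2, total 9 + 6, length 2.
Answer: λ = 15/2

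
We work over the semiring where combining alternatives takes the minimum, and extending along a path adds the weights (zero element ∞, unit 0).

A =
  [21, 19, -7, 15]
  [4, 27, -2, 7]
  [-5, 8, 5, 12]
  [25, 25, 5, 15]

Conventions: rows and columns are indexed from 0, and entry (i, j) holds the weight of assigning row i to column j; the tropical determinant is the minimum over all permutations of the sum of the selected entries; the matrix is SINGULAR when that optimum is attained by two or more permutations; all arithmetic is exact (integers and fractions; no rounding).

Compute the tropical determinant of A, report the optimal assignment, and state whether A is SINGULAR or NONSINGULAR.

σ = (0, 1, 2, 3): 21 + 27 + 5 + 15 = 68
σ = (0, 1, 3, 2): 21 + 27 + 12 + 5 = 65
σ = (0, 2, 1, 3): 21 + (-2) + 8 + 15 = 42
σ = (0, 2, 3, 1): 21 + (-2) + 12 + 25 = 56
σ = (0, 3, 1, 2): 21 + 7 + 8 + 5 = 41
σ = (0, 3, 2, 1): 21 + 7 + 5 + 25 = 58
σ = (1, 0, 2, 3): 19 + 4 + 5 + 15 = 43
σ = (1, 0, 3, 2): 19 + 4 + 12 + 5 = 40
σ = (1, 2, 0, 3): 19 + (-2) + (-5) + 15 = 27
σ = (1, 2, 3, 0): 19 + (-2) + 12 + 25 = 54
σ = (1, 3, 0, 2): 19 + 7 + (-5) + 5 = 26
σ = (1, 3, 2, 0): 19 + 7 + 5 + 25 = 56
σ = (2, 0, 1, 3): (-7) + 4 + 8 + 15 = 20
σ = (2, 0, 3, 1): (-7) + 4 + 12 + 25 = 34
σ = (2, 1, 0, 3): (-7) + 27 + (-5) + 15 = 30
σ = (2, 1, 3, 0): (-7) + 27 + 12 + 25 = 57
σ = (2, 3, 0, 1): (-7) + 7 + (-5) + 25 = 20
σ = (2, 3, 1, 0): (-7) + 7 + 8 + 25 = 33
σ = (3, 0, 1, 2): 15 + 4 + 8 + 5 = 32
σ = (3, 0, 2, 1): 15 + 4 + 5 + 25 = 49
σ = (3, 1, 0, 2): 15 + 27 + (-5) + 5 = 42
σ = (3, 1, 2, 0): 15 + 27 + 5 + 25 = 72
σ = (3, 2, 0, 1): 15 + (-2) + (-5) + 25 = 33
σ = (3, 2, 1, 0): 15 + (-2) + 8 + 25 = 46
Optimal value attained by: σ = (2, 0, 1, 3).
Answer: det⊕(A) = 20; verdict: SINGULAR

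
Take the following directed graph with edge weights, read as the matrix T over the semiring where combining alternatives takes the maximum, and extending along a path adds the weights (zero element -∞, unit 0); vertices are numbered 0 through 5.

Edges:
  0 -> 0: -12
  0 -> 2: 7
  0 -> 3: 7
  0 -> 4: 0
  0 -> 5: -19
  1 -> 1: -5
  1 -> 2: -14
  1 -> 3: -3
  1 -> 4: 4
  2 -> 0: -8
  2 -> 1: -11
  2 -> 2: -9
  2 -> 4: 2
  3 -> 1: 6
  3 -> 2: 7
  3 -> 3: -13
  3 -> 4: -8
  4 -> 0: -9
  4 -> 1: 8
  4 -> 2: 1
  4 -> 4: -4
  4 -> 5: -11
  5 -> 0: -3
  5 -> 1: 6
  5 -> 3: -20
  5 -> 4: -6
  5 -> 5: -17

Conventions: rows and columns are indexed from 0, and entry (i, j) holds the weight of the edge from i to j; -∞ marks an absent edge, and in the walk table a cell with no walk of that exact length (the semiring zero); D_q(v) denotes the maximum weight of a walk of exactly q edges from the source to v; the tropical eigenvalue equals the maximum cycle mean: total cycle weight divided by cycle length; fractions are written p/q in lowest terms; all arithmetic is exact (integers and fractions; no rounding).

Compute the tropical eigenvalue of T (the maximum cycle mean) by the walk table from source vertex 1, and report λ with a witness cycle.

q=0: [-∞, 0, -∞, -∞, -∞, -∞]
q=1: [-∞, -5, -14, -3, 4, -∞]
q=2: [-5, 12, 5, -8, 0, -7]
q=3: [-3, 8, 2, 9, 16, -11]
q=4: [7, 24, 17, 5, 12, 5]
q=5: [9, 20, 14, 21, 28, 1]
q=6: [19, 36, 29, 17, 24, 17]
Optimal cycle mean attained by: cycle 1->4->1, total 4 + 8, length 2.
Answer: λ = 6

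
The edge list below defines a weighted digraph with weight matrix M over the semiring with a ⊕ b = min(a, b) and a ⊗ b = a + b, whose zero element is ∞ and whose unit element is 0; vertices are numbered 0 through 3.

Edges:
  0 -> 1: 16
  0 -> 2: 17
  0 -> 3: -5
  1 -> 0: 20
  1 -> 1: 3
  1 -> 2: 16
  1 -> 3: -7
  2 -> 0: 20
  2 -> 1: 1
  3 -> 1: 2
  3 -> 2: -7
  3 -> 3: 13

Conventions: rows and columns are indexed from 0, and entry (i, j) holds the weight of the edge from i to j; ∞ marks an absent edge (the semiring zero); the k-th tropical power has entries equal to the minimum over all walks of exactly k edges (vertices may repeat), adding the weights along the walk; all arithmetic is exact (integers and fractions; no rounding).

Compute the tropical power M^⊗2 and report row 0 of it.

M^⊗2:
  [36, -3, -12, 8]
  [23, -5, -14, -4]
  [21, 4, 17, -6]
  [13, -6, 6, -5]
Answer: row 0 of M^⊗2 = [36, -3, -12, 8]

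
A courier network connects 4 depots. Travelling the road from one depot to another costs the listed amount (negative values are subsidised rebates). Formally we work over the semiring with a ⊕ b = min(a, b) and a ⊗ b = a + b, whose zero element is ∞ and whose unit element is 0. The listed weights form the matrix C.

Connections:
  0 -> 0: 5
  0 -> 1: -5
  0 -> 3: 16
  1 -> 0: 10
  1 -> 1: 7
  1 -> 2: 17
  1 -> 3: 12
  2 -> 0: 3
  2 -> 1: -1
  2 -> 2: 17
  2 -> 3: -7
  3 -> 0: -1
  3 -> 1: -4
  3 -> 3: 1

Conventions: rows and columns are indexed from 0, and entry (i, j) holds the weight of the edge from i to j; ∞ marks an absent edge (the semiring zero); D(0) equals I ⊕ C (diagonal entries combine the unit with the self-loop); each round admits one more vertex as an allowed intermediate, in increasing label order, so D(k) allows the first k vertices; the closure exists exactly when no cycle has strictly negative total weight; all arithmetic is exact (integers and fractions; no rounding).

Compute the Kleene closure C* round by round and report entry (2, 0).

D(0):
  [0, -5, ∞, 16]
  [10, 0, 17, 12]
  [3, -1, 0, -7]
  [-1, -4, ∞, 0]
D(1):
  [0, -5, ∞, 16]
  [10, 0, 17, 12]
  [3, -2, 0, -7]
  [-1, -6, ∞, 0]
D(2):
  [0, -5, 12, 7]
  [10, 0, 17, 12]
  [3, -2, 0, -7]
  [-1, -6, 11, 0]
D(3):
  [0, -5, 12, 5]
  [10, 0, 17, 10]
  [3, -2, 0, -7]
  [-1, -6, 11, 0]
D(4):
  [0, -5, 12, 5]
  [9, 0, 17, 10]
  [-8, -13, 0, -7]
  [-1, -6, 11, 0]
Answer: C*[2][0] = -8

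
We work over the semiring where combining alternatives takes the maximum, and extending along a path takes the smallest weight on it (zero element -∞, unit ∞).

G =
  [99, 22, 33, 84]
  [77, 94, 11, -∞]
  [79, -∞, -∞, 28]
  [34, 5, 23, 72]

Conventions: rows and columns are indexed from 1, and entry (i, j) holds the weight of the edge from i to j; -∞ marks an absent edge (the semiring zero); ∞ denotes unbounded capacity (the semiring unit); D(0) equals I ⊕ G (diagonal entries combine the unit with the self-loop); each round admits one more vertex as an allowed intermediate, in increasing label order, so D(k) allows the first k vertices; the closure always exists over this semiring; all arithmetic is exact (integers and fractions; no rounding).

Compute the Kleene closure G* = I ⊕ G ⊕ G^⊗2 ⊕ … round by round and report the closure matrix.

D(0):
  [∞, 22, 33, 84]
  [77, ∞, 11, -∞]
  [79, -∞, ∞, 28]
  [34, 5, 23, ∞]
D(1):
  [∞, 22, 33, 84]
  [77, ∞, 33, 77]
  [79, 22, ∞, 79]
  [34, 22, 33, ∞]
D(2):
  [∞, 22, 33, 84]
  [77, ∞, 33, 77]
  [79, 22, ∞, 79]
  [34, 22, 33, ∞]
D(3):
  [∞, 22, 33, 84]
  [77, ∞, 33, 77]
  [79, 22, ∞, 79]
  [34, 22, 33, ∞]
D(4):
  [∞, 22, 33, 84]
  [77, ∞, 33, 77]
  [79, 22, ∞, 79]
  [34, 22, 33, ∞]
Answer: G* = [[∞, 22, 33, 84], [77, ∞, 33, 77], [79, 22, ∞, 79], [34, 22, 33, ∞]]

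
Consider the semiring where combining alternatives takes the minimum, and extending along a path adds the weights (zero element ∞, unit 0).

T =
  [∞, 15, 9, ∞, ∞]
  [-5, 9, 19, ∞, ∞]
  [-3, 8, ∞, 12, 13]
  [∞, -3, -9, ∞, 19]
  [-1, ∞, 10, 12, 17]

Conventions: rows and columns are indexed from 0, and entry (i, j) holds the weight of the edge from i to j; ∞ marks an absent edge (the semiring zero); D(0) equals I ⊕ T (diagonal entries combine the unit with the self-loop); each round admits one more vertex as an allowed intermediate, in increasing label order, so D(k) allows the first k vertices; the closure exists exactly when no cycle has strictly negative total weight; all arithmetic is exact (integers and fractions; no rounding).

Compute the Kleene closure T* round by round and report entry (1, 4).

D(0):
  [0, 15, 9, ∞, ∞]
  [-5, 0, 19, ∞, ∞]
  [-3, 8, 0, 12, 13]
  [∞, -3, -9, 0, 19]
  [-1, ∞, 10, 12, 0]
D(1):
  [0, 15, 9, ∞, ∞]
  [-5, 0, 4, ∞, ∞]
  [-3, 8, 0, 12, 13]
  [∞, -3, -9, 0, 19]
  [-1, 14, 8, 12, 0]
D(2):
  [0, 15, 9, ∞, ∞]
  [-5, 0, 4, ∞, ∞]
  [-3, 8, 0, 12, 13]
  [-8, -3, -9, 0, 19]
  [-1, 14, 8, 12, 0]
D(3):
  [0, 15, 9, 21, 22]
  [-5, 0, 4, 16, 17]
  [-3, 8, 0, 12, 13]
  [-12, -3, -9, 0, 4]
  [-1, 14, 8, 12, 0]
D(4):
  [0, 15, 9, 21, 22]
  [-5, 0, 4, 16, 17]
  [-3, 8, 0, 12, 13]
  [-12, -3, -9, 0, 4]
  [-1, 9, 3, 12, 0]
D(5):
  [0, 15, 9, 21, 22]
  [-5, 0, 4, 16, 17]
  [-3, 8, 0, 12, 13]
  [-12, -3, -9, 0, 4]
  [-1, 9, 3, 12, 0]
Answer: T*[1][4] = 17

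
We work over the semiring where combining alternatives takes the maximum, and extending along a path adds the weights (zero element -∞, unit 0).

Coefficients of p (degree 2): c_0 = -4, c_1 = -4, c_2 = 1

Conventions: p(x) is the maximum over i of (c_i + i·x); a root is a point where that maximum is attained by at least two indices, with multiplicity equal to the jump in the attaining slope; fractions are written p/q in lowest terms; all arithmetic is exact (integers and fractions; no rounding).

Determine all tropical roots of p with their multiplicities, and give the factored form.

hull edge (i=0, c=-4) to (i=2, c=1): slope 5/2, span 2
Factored form: p(x) = 1 ⊗ (x ⊕ (-5/2)) ⊗ (x ⊕ (-5/2))
Answer: roots = -5/2 (mult 2)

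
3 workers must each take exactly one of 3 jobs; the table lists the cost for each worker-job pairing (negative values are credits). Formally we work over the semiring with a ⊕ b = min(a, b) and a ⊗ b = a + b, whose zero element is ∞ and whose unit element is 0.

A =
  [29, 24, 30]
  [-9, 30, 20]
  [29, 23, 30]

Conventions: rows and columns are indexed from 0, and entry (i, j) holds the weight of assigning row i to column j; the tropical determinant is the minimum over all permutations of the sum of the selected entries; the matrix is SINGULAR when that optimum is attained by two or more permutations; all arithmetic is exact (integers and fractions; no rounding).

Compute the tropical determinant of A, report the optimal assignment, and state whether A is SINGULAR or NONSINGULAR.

σ = (0, 1, 2): 29 + 30 + 30 = 89
σ = (0, 2, 1): 29 + 20 + 23 = 72
σ = (1, 0, 2): 24 + (-9) + 30 = 45
σ = (1, 2, 0): 24 + 20 + 29 = 73
σ = (2, 0, 1): 30 + (-9) + 23 = 44
σ = (2, 1, 0): 30 + 30 + 29 = 89
Optimal value attained by: σ = (2, 0, 1).
Answer: det⊕(A) = 44; verdict: NONSINGULAR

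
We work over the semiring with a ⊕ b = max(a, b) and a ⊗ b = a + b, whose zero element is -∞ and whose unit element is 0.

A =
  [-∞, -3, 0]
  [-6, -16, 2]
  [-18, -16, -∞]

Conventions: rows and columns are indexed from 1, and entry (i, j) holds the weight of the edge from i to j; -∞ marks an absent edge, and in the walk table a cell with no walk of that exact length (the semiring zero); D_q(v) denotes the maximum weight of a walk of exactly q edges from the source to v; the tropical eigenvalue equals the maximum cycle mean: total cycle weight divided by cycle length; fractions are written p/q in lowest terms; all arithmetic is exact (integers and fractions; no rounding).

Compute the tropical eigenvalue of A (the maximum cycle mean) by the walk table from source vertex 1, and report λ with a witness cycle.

q=0: [0, -∞, -∞]
q=1: [-∞, -3, 0]
q=2: [-9, -16, -1]
q=3: [-19, -12, -9]
Optimal cycle mean attained by: cycle 1->2->1, total (-3) + (-6), length 2.
Answer: λ = -9/2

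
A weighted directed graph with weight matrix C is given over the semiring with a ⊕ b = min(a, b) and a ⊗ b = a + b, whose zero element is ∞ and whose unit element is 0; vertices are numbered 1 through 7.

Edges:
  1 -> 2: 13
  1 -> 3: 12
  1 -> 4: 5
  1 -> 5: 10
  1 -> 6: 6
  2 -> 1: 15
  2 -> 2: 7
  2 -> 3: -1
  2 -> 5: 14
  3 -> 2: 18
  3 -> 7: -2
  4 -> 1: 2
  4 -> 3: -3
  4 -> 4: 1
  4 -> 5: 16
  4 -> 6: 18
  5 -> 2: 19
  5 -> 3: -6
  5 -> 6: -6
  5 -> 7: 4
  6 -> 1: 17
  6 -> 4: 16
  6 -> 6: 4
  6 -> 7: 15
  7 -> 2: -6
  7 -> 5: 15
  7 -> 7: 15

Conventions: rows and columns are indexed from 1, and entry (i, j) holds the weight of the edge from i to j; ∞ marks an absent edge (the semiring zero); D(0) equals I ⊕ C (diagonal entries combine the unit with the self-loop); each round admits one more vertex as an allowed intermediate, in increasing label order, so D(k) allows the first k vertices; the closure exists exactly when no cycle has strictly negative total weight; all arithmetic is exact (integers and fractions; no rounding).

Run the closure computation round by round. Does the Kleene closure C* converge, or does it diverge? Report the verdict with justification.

D(0):
  [0, 13, 12, 5, 10, 6, ∞]
  [15, 0, -1, ∞, 14, ∞, ∞]
  [∞, 18, 0, ∞, ∞, ∞, -2]
  [2, ∞, -3, 0, 16, 18, ∞]
  [∞, 19, -6, ∞, 0, -6, 4]
  [17, ∞, ∞, 16, ∞, 0, 15]
  [∞, -6, ∞, ∞, 15, ∞, 0]
D(1):
  [0, 13, 12, 5, 10, 6, ∞]
  [15, 0, -1, 20, 14, 21, ∞]
  [∞, 18, 0, ∞, ∞, ∞, -2]
  [2, 15, -3, 0, 12, 8, ∞]
  [∞, 19, -6, ∞, 0, -6, 4]
  [17, 30, 29, 16, 27, 0, 15]
  [∞, -6, ∞, ∞, 15, ∞, 0]
D(2):
  [0, 13, 12, 5, 10, 6, ∞]
  [15, 0, -1, 20, 14, 21, ∞]
  [33, 18, 0, 38, 32, 39, -2]
  [2, 15, -3, 0, 12, 8, ∞]
  [34, 19, -6, 39, 0, -6, 4]
  [17, 30, 29, 16, 27, 0, 15]
  [9, -6, -7, 14, 8, 15, 0]
Detection: at round 3, diagonal entry (7, 7) turns strictly negative.
Key observation: the cycle 7->2->3->7 has total weight (-6) + (-1) + (-2), which is strictly negative.
Answer: DIVERGES — negative cycle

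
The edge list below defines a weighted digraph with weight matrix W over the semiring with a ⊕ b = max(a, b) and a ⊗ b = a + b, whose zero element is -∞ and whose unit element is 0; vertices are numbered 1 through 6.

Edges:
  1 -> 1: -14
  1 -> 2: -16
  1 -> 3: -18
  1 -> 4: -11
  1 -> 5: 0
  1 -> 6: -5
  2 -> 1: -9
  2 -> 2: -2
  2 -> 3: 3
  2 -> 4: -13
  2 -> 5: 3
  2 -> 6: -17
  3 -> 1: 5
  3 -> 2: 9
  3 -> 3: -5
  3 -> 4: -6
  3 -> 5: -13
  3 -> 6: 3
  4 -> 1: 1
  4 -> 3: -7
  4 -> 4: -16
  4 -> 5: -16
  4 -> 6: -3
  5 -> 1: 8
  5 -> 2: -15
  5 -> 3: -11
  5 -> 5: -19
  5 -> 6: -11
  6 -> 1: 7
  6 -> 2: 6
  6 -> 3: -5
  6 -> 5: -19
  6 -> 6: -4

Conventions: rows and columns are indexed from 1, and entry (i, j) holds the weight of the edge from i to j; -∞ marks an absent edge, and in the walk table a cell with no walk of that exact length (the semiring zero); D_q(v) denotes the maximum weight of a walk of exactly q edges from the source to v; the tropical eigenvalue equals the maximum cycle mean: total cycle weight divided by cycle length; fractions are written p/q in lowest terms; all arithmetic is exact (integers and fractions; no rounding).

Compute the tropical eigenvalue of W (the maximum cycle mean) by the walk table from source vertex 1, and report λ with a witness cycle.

q=0: [0, -∞, -∞, -∞, -∞, -∞]
q=1: [-14, -16, -18, -11, 0, -5]
q=2: [8, 1, -10, -24, -13, -9]
q=3: [-2, -1, 4, -3, 8, 3]
q=4: [16, 13, 2, -2, 2, 7]
q=5: [14, 13, 16, 5, 16, 11]
q=6: [24, 25, 16, 10, 16, 19]
Optimal cycle mean attained by: cycle 2->3->2, total 3 + 9, length 2.
Answer: λ = 6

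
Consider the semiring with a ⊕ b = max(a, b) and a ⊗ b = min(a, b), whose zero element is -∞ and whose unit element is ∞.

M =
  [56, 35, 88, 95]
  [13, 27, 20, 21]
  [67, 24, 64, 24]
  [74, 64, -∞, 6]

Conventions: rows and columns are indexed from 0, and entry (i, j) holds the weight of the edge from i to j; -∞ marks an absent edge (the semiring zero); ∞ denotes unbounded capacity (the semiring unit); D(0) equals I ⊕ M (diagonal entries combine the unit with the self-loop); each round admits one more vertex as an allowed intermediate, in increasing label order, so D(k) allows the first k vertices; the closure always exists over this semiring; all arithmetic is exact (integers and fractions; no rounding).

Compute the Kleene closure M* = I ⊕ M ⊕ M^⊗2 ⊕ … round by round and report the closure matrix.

D(0):
  [∞, 35, 88, 95]
  [13, ∞, 20, 21]
  [67, 24, ∞, 24]
  [74, 64, -∞, ∞]
D(1):
  [∞, 35, 88, 95]
  [13, ∞, 20, 21]
  [67, 35, ∞, 67]
  [74, 64, 74, ∞]
D(2):
  [∞, 35, 88, 95]
  [13, ∞, 20, 21]
  [67, 35, ∞, 67]
  [74, 64, 74, ∞]
D(3):
  [∞, 35, 88, 95]
  [20, ∞, 20, 21]
  [67, 35, ∞, 67]
  [74, 64, 74, ∞]
D(4):
  [∞, 64, 88, 95]
  [21, ∞, 21, 21]
  [67, 64, ∞, 67]
  [74, 64, 74, ∞]
Answer: M* = [[∞, 64, 88, 95], [21, ∞, 21, 21], [67, 64, ∞, 67], [74, 64, 74, ∞]]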